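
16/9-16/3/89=1376/801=1.72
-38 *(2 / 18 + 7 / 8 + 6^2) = -50597 / 36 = -1405.47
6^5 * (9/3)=23328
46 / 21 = 2.19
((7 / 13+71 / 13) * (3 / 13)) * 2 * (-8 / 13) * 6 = -1728 / 169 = -10.22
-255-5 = -260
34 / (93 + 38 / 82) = 697 / 1916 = 0.36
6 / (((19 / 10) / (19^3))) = 21660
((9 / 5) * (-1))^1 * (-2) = 18 / 5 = 3.60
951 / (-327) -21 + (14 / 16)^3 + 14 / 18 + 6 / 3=-10276765 / 502272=-20.46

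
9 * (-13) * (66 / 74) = -104.35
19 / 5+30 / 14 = 208 / 35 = 5.94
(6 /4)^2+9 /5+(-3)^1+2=61 /20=3.05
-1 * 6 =-6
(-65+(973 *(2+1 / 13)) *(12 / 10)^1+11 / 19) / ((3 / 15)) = 2915334 / 247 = 11802.97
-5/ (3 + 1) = -5/ 4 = -1.25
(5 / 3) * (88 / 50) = 44 / 15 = 2.93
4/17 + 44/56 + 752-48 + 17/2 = 84909/119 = 713.52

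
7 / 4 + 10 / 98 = 363 / 196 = 1.85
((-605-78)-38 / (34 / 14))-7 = -11996 / 17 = -705.65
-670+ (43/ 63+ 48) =-39143/ 63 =-621.32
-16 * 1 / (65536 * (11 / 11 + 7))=-1 / 32768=-0.00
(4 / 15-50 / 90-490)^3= -10739738204047 / 91125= -117857209.37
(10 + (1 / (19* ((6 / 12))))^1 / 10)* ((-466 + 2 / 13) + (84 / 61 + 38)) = -64323738 / 15067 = -4269.18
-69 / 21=-23 / 7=-3.29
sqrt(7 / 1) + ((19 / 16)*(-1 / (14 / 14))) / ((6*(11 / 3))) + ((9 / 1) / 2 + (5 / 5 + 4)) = sqrt(7) + 3325 / 352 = 12.09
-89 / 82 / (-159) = 89 / 13038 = 0.01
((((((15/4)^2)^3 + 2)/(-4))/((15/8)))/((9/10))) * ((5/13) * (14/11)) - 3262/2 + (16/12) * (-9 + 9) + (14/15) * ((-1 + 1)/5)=-3623171587/1976832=-1832.82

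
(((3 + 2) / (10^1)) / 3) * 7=1.17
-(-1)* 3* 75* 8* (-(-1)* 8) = 14400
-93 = -93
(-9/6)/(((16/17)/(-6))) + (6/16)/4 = 309/32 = 9.66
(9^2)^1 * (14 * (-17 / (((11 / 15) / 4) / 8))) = -9253440 / 11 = -841221.82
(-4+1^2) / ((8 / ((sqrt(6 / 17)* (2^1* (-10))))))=15* sqrt(102) / 34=4.46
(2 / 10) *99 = 99 / 5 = 19.80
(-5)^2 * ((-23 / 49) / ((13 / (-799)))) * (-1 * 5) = -2297125 / 637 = -3606.16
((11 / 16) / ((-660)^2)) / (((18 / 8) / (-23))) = -23 / 1425600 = -0.00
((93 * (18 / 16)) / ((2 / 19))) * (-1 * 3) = -47709 / 16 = -2981.81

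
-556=-556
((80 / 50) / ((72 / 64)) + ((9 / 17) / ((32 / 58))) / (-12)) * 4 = 65717 / 12240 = 5.37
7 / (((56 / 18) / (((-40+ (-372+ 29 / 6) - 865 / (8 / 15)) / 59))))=-146091 / 1888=-77.38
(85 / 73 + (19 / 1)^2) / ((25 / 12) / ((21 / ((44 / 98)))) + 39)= 163228212 / 17597453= 9.28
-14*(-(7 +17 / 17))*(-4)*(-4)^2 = -7168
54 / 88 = 27 / 44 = 0.61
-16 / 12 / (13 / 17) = -68 / 39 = -1.74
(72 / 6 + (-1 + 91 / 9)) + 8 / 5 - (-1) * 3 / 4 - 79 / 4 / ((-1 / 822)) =2926433 / 180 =16257.96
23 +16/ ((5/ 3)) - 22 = 53/ 5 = 10.60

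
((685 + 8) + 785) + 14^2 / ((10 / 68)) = 14054 / 5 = 2810.80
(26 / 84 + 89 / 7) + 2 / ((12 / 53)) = 21.86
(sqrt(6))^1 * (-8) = -8 * sqrt(6) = -19.60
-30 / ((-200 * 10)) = 3 / 200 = 0.02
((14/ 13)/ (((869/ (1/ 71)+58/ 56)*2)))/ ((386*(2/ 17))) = 833/ 4334550909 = 0.00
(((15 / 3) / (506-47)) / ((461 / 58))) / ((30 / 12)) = 116 / 211599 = 0.00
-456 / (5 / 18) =-8208 / 5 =-1641.60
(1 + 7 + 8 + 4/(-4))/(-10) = -3/2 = -1.50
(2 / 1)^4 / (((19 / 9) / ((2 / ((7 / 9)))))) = 2592 / 133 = 19.49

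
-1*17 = -17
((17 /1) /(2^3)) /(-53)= -17 /424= -0.04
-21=-21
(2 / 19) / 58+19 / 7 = 2.72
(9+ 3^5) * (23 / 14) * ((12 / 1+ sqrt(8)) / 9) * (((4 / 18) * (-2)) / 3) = -736 / 9 - 368 * sqrt(2) / 27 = -101.05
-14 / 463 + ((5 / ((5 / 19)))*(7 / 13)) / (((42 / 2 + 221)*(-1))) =-105623 / 1456598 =-0.07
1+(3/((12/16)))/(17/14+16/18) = 769/265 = 2.90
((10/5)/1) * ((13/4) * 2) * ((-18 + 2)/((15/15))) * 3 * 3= -1872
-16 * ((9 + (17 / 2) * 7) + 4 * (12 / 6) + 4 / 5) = -6184 / 5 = -1236.80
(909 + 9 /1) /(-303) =-306 /101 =-3.03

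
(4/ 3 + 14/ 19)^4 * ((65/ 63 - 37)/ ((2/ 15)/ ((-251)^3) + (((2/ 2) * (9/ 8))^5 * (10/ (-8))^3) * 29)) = 72846554024486920949596160/ 11255160670727381934255009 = 6.47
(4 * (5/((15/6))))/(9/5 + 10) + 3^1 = 217/59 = 3.68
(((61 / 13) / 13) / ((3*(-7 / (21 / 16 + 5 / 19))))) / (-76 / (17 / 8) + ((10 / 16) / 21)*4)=0.00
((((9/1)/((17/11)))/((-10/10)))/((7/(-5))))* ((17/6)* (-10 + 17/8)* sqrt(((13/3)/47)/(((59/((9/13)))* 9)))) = -495* sqrt(8319)/44368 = -1.02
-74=-74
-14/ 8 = -7/ 4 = -1.75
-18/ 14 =-9/ 7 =-1.29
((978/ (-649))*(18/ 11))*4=-70416/ 7139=-9.86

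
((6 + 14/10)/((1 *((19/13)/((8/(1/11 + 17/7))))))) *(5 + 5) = 296296/1843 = 160.77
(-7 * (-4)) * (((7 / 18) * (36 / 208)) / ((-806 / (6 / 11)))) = -147 / 115258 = -0.00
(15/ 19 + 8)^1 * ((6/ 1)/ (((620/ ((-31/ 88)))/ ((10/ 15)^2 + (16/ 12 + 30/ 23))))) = -4843/ 52440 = -0.09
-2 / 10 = -1 / 5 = -0.20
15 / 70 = 3 / 14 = 0.21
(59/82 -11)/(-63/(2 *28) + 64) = -3372/20623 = -0.16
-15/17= -0.88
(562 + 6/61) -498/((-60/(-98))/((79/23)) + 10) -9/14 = 4311331217/8411900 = 512.53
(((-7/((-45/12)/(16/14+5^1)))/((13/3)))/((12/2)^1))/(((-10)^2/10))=43/975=0.04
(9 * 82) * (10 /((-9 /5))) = -4100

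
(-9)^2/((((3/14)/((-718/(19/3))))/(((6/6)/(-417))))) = 271404/2641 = 102.77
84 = 84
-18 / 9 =-2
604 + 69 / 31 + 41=20064 / 31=647.23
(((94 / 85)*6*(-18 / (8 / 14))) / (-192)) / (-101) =-2961 / 274720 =-0.01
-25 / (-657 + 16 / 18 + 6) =0.04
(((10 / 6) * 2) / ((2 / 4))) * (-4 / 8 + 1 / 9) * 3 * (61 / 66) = -2135 / 297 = -7.19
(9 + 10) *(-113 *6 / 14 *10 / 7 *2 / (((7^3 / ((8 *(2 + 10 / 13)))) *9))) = -4122240 / 218491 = -18.87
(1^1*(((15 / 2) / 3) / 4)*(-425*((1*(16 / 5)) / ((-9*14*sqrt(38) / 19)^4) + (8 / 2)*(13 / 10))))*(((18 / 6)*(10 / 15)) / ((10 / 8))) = -139256205925 / 63011844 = -2210.00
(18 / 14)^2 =81 / 49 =1.65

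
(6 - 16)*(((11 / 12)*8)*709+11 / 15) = -156002 / 3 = -52000.67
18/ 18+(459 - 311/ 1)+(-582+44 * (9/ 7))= -2635/ 7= -376.43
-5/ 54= -0.09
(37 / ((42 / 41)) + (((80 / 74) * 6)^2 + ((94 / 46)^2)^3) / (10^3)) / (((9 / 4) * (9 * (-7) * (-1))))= 154207424525926321 / 603271524803046750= 0.26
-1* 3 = -3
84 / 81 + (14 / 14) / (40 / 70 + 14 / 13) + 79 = 108869 / 1350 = 80.64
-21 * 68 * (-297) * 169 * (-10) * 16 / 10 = -1146809664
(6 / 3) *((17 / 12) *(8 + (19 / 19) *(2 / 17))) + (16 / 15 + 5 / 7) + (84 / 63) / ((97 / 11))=253934 / 10185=24.93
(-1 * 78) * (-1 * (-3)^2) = 702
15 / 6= 5 / 2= 2.50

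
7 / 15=0.47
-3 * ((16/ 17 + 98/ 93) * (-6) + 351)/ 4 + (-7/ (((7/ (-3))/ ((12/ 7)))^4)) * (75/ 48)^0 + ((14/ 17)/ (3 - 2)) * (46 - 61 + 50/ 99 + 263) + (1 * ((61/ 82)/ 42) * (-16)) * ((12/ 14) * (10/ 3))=-369737197188715/ 7046540265996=-52.47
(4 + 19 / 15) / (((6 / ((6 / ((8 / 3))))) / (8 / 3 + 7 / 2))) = 2923 / 240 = 12.18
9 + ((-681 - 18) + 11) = -679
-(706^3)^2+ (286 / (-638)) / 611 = -168781196828850881729 / 1363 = -123830665318305856.00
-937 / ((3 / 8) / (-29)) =217384 / 3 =72461.33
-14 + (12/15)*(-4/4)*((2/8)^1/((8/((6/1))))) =-283/20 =-14.15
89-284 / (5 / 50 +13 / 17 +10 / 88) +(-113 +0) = -1149976 / 3659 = -314.29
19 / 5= 3.80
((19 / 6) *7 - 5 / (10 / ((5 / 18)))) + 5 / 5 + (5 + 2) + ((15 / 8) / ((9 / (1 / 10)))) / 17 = 73511 / 2448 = 30.03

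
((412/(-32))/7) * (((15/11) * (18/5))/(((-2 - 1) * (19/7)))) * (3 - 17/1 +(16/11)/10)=-15.36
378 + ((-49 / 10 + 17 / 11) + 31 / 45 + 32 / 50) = 1861073 / 4950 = 375.97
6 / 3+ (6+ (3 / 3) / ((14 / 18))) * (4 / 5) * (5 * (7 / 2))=104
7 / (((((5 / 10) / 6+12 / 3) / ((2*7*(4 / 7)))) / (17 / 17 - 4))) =-288 / 7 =-41.14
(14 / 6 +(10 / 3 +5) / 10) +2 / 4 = 11 / 3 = 3.67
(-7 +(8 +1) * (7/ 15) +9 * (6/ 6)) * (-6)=-186/ 5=-37.20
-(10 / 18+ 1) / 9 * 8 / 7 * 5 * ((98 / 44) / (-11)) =0.20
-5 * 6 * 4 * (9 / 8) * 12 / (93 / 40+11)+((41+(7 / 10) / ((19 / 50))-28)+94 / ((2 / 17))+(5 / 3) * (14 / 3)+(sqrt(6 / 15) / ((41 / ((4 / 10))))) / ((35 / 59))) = 118 * sqrt(10) / 35875+63804101 / 91143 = 700.05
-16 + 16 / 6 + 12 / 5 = -164 / 15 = -10.93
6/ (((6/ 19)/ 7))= 133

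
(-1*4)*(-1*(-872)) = -3488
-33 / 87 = -11 / 29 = -0.38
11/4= 2.75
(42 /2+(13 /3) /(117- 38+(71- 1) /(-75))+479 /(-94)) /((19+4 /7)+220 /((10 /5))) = 12297285 /99837118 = 0.12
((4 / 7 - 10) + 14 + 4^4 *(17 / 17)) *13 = 23712 / 7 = 3387.43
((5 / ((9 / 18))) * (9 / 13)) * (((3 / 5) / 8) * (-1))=-27 / 52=-0.52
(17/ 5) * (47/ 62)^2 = 37553/ 19220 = 1.95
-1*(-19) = 19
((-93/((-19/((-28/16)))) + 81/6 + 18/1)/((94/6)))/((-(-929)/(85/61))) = 444465/202421668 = 0.00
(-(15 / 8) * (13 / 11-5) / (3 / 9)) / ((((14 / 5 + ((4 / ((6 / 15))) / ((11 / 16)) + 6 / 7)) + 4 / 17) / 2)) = 562275 / 241352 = 2.33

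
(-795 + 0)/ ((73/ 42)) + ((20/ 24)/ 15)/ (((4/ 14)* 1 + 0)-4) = -15627031/ 34164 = -457.41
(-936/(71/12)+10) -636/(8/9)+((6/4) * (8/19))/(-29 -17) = -53596717/62054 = -863.71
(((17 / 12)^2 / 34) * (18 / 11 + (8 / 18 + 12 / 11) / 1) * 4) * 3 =2669 / 1188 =2.25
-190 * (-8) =1520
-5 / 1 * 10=-50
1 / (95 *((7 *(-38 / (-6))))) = 3 / 12635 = 0.00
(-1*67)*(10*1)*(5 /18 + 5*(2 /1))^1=-61975 /9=-6886.11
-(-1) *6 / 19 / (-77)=-6 / 1463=-0.00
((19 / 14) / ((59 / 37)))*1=703 / 826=0.85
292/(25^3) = 292/15625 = 0.02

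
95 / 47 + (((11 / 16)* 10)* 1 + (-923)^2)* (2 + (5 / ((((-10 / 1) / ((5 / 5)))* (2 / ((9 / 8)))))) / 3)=19540025549 / 12032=1624004.78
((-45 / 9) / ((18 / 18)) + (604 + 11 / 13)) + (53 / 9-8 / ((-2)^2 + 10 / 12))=2049643 / 3393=604.08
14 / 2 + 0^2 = 7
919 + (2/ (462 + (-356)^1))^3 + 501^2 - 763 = 251157.00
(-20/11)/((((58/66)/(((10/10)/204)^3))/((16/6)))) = -5/7693758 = -0.00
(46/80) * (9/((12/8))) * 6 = 207/10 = 20.70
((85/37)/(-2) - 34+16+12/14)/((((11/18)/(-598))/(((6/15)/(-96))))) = -1699815/22792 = -74.58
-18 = -18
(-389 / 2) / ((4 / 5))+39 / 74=-71809 / 296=-242.60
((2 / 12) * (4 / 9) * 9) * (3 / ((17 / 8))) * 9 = 144 / 17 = 8.47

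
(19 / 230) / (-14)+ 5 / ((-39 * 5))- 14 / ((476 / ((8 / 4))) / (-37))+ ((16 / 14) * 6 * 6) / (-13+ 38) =40462463 / 10674300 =3.79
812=812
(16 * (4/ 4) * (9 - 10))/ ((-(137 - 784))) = -16/ 647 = -0.02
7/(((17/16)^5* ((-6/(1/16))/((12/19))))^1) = -917504/26977283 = -0.03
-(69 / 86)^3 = -328509 / 636056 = -0.52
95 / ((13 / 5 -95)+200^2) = 25 / 10502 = 0.00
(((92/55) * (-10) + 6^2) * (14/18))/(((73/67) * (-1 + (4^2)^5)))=99428/7578051525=0.00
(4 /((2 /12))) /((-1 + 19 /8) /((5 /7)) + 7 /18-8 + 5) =-8640 /247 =-34.98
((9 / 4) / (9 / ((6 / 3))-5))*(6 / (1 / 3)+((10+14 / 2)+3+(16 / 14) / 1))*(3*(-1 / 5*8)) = 29592 / 35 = 845.49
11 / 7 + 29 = 214 / 7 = 30.57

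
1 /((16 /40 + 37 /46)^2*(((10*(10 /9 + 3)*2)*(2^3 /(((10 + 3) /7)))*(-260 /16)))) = -4761 /39745622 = -0.00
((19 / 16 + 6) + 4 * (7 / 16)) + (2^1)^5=655 / 16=40.94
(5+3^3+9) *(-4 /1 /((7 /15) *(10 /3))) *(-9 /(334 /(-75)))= -249075 /1169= -213.07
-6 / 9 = -0.67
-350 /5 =-70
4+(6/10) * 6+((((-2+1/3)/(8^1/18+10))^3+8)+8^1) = 97992037/4152920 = 23.60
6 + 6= 12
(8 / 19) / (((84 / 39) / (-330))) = -8580 / 133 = -64.51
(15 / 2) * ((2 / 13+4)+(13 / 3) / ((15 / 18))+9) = 137.65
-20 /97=-0.21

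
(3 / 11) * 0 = 0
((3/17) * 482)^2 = 2090916/289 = 7235.00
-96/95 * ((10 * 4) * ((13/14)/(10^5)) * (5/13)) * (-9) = 108/83125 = 0.00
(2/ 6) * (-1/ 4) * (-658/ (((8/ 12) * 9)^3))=0.25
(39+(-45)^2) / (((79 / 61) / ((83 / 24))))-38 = 432416 / 79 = 5473.62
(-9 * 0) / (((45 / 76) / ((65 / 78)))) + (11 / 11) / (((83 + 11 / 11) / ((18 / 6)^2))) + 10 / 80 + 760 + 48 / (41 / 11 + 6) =4584879 / 5992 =765.17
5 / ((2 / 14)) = 35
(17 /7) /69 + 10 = 4847 /483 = 10.04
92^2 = 8464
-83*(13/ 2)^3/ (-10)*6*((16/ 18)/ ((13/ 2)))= 28054/ 15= 1870.27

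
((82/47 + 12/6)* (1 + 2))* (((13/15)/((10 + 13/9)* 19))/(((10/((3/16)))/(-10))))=-3861/459895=-0.01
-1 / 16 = -0.06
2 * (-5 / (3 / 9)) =-30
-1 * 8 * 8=-64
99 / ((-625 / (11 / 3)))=-363 / 625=-0.58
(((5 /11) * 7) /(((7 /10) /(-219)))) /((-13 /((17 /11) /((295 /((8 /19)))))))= 297840 /1763333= 0.17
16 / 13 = 1.23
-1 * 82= -82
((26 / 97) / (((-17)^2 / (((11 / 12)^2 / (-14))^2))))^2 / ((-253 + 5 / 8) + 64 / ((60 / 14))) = -181133254445 / 3852726766800795061420032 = -0.00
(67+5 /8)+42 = 877 /8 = 109.62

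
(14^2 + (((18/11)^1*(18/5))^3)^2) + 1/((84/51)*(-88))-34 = 260134661747291549/6200463500000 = 41954.07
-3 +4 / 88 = -65 / 22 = -2.95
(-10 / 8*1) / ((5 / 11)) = -11 / 4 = -2.75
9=9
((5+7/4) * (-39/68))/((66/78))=-13689/2992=-4.58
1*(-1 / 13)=-1 / 13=-0.08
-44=-44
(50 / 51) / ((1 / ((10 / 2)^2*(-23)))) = -28750 / 51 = -563.73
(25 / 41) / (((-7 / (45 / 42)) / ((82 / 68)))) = -375 / 3332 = -0.11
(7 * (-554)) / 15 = -3878 / 15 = -258.53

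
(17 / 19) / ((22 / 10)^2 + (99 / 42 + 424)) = 0.00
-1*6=-6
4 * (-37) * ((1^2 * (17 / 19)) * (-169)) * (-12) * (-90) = 459220320 / 19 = 24169490.53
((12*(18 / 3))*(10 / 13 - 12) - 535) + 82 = -16401 / 13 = -1261.62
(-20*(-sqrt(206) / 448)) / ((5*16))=sqrt(206) / 1792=0.01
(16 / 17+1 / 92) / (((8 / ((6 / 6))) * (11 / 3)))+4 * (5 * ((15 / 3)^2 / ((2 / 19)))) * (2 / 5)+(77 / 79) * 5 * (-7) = 20287997853 / 10872928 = 1865.92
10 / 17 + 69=1183 / 17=69.59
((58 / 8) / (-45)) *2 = -29 / 90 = -0.32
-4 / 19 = -0.21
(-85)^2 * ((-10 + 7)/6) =-7225/2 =-3612.50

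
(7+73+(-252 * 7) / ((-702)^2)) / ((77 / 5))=5475355 / 1054053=5.19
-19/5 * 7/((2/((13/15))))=-1729/150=-11.53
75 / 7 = 10.71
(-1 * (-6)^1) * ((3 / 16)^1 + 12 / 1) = 585 / 8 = 73.12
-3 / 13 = -0.23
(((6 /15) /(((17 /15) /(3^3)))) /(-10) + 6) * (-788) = -338052 /85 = -3977.08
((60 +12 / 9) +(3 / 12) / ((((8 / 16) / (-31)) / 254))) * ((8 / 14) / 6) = -3322 / 9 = -369.11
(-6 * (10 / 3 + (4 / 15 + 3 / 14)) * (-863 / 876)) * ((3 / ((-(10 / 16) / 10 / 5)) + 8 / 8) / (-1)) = 55070619 / 10220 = 5388.51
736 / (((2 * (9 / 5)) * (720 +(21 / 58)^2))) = 269120 / 947943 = 0.28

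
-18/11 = -1.64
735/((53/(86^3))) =467501160/53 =8820776.60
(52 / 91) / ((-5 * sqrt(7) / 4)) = -16 * sqrt(7) / 245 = -0.17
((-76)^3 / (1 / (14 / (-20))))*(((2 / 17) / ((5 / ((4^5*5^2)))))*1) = 3146579968 / 17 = 185092939.29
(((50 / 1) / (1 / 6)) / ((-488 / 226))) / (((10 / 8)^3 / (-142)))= 3080832 / 305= 10101.09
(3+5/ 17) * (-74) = -4144/ 17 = -243.76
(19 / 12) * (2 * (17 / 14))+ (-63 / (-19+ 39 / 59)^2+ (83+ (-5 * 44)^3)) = -65445280422367 / 6146301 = -10647913.34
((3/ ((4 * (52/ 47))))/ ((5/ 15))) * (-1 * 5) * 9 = -19035/ 208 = -91.51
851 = 851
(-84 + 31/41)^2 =11648569/1681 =6929.55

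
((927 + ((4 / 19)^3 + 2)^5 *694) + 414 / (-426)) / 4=6374715005040834231261255 / 1077860019121110679229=5914.23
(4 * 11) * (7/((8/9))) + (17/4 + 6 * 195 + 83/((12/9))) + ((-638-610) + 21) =356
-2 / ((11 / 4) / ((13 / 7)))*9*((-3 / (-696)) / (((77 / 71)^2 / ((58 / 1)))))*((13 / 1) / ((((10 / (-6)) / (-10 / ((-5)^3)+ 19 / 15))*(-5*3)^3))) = -172089658 / 21399984375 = -0.01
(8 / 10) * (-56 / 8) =-5.60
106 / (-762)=-53 / 381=-0.14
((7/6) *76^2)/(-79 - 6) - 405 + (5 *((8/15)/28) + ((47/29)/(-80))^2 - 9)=-315886334249/640505600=-493.18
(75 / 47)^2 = 5625 / 2209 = 2.55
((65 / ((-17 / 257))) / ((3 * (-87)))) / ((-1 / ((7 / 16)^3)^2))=-1965326545 / 74440507392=-0.03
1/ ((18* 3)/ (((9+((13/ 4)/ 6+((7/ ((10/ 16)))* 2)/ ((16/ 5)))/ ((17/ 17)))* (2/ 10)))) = 397/ 6480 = 0.06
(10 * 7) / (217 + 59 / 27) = 945 / 2959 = 0.32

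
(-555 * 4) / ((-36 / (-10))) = -1850 / 3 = -616.67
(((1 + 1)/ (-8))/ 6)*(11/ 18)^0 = -1/ 24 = -0.04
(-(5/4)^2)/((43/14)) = -175/344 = -0.51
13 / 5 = 2.60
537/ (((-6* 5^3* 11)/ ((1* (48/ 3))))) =-1432/ 1375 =-1.04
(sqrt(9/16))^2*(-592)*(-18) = 5994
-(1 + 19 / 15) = -34 / 15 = -2.27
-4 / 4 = -1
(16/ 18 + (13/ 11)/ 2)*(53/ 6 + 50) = 103429/ 1188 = 87.06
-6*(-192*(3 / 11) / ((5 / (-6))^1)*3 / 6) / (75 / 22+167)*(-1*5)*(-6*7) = -870912 / 3749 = -232.31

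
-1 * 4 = -4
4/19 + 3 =61/19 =3.21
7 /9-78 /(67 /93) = -64817 /603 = -107.49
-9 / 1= -9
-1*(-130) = 130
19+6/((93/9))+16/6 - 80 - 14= -6673/93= -71.75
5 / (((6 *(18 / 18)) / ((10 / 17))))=25 / 51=0.49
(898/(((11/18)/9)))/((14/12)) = 872856/77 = 11335.79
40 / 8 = 5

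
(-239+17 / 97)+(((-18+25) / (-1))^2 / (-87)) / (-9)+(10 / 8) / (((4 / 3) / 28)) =-64562045 / 303804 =-212.51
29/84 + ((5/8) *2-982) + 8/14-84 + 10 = -6323/6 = -1053.83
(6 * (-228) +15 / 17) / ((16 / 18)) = -209169 / 136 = -1538.01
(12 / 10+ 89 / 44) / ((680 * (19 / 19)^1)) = 709 / 149600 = 0.00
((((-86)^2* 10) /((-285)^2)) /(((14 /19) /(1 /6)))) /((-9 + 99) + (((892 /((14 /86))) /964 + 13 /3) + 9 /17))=15150706 /7396386975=0.00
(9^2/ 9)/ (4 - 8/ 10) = 45/ 16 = 2.81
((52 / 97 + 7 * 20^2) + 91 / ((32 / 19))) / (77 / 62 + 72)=274677887 / 7047632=38.97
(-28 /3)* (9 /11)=-84 /11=-7.64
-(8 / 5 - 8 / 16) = -11 / 10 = -1.10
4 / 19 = 0.21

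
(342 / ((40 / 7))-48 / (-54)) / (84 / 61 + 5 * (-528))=-666913 / 28972080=-0.02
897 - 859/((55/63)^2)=-230.06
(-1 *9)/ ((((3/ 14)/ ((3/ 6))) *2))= -21/ 2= -10.50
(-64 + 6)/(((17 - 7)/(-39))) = 1131/5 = 226.20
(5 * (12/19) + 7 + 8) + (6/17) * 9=6891/323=21.33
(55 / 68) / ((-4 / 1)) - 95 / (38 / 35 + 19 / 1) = -49635 / 10064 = -4.93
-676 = -676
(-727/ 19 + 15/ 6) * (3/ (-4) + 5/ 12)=453/ 38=11.92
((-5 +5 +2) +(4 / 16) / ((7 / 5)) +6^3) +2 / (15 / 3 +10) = 91691 / 420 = 218.31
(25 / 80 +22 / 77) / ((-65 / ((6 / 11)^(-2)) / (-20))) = 8107 / 13104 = 0.62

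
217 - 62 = 155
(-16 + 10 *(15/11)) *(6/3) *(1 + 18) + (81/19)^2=-284497/3971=-71.64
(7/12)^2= 49/144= 0.34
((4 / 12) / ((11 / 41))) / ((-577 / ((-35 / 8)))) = 1435 / 152328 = 0.01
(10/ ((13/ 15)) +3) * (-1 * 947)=-178983/ 13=-13767.92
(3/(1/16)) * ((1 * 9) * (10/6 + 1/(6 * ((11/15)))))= 818.18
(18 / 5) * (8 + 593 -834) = -4194 / 5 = -838.80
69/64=1.08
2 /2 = 1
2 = 2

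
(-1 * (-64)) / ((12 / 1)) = 5.33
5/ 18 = 0.28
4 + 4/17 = 72/17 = 4.24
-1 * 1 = -1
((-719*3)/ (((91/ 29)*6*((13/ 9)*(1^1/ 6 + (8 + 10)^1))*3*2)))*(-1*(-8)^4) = 384325632/ 128947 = 2980.49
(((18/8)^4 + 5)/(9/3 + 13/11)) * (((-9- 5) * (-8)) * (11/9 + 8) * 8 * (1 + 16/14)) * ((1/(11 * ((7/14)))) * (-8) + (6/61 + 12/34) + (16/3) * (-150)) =-7433019557915/71553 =-103881312.56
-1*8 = -8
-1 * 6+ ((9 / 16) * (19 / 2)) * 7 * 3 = 3399 / 32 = 106.22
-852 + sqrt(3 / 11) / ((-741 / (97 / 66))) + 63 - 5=-794 - 97* sqrt(33) / 537966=-794.00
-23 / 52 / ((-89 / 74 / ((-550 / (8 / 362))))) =-42358525 / 4628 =-9152.66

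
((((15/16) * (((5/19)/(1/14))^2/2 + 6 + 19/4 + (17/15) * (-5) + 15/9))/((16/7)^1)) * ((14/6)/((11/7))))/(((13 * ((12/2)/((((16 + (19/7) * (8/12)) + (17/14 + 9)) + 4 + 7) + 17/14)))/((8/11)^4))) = 56597450/47568609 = 1.19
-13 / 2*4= -26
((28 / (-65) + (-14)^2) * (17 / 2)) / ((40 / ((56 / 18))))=378182 / 2925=129.29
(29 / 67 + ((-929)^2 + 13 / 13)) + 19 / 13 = 751711232 / 871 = 863043.89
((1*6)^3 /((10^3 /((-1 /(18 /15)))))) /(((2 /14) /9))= -567 /50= -11.34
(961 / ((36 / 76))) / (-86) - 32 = -43027 / 774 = -55.59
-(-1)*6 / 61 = 6 / 61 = 0.10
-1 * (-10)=10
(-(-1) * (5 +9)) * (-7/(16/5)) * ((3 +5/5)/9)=-245/18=-13.61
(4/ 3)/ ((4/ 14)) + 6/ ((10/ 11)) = 169/ 15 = 11.27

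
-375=-375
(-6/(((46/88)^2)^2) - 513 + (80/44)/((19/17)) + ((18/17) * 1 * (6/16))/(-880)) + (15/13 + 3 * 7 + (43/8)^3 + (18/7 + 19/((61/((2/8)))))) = -5816222214373521799/14129205581370880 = -411.65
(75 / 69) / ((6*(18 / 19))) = 475 / 2484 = 0.19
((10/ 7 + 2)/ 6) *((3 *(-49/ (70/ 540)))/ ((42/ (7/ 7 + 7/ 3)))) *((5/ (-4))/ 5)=90/ 7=12.86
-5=-5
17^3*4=19652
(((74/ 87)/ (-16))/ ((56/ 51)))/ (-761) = 629/ 9886912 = 0.00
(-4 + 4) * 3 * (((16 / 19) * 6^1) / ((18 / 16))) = 0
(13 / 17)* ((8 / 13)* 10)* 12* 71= 4009.41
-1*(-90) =90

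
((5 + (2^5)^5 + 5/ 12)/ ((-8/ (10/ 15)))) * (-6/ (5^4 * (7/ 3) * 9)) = 402653249/ 315000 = 1278.26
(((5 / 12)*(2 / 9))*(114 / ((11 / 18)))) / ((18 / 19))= 1805 / 99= 18.23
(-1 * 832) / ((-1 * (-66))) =-416 / 33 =-12.61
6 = 6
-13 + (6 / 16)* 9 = -77 / 8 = -9.62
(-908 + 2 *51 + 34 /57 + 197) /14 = -34679 /798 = -43.46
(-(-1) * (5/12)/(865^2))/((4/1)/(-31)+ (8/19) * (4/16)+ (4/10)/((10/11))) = 2945/2201218092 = 0.00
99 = 99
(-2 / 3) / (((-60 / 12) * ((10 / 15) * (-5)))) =-1 / 25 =-0.04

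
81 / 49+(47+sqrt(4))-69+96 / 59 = -48337 / 2891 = -16.72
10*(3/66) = 5/11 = 0.45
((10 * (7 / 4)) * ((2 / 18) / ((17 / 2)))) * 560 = 19600 / 153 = 128.10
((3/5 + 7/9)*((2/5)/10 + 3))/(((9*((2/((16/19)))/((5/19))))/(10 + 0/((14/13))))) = 3968/7695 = 0.52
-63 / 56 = -9 / 8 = -1.12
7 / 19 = 0.37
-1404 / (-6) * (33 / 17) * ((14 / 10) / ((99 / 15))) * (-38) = -62244 / 17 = -3661.41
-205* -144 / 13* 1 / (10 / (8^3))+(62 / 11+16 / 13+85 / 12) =199531907 / 1716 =116277.34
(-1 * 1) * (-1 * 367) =367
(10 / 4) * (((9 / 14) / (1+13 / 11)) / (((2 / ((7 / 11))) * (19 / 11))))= 165 / 1216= 0.14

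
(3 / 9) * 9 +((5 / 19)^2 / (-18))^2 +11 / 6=204083311 / 42224004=4.83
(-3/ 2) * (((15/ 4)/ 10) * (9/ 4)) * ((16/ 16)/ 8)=-81/ 512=-0.16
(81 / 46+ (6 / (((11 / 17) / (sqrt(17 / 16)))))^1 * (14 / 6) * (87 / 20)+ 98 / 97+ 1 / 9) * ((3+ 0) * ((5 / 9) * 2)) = 578735 / 60237+ 3451 * sqrt(17) / 44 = 332.99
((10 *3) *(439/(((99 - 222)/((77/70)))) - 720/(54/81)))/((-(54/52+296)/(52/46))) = 901262804/7282789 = 123.75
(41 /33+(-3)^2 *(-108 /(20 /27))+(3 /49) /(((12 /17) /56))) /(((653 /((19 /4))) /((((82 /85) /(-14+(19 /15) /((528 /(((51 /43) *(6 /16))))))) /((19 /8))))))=80099888128 /290561808705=0.28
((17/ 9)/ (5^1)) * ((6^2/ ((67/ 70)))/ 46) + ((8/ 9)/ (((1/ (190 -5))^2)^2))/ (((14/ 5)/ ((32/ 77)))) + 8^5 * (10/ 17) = 19641407862177172/ 127081647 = 154557391.46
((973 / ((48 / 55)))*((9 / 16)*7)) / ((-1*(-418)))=102165 / 9728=10.50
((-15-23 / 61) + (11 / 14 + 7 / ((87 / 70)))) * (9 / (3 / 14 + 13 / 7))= -1996941 / 51301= -38.93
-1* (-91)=91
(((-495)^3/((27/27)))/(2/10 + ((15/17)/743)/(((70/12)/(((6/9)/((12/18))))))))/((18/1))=-5957703241875/177014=-33656678.24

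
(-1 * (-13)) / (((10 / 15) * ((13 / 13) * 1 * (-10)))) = -39 / 20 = -1.95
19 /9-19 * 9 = -1520 /9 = -168.89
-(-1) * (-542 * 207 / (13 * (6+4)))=-56097 / 65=-863.03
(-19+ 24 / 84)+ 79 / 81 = -10058 / 567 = -17.74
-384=-384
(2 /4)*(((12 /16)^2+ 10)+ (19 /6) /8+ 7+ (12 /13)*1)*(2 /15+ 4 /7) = 6.65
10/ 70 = 1/ 7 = 0.14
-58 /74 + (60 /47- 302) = -524321 /1739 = -301.51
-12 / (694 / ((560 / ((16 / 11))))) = -2310 / 347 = -6.66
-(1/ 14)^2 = -1/ 196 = -0.01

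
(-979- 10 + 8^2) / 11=-925 / 11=-84.09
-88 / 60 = -22 / 15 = -1.47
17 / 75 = 0.23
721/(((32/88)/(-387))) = -3069297/4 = -767324.25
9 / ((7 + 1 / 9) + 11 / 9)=1.08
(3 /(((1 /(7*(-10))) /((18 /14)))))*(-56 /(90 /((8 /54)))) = 224 /9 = 24.89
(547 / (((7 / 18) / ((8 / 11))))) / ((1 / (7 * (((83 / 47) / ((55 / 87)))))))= 20002.94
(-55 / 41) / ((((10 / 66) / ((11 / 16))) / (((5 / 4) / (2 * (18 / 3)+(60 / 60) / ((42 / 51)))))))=-27951 / 48544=-0.58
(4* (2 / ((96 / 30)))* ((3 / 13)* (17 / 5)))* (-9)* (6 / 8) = -1377 / 104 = -13.24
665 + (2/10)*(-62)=3263/5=652.60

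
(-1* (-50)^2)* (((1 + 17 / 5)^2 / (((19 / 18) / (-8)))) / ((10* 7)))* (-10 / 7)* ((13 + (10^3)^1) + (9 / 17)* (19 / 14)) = -840760272000 / 110789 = -7588842.50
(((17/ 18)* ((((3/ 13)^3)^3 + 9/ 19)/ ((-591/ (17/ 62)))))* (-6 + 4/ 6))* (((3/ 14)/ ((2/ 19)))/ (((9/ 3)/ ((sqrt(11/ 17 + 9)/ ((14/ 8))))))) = 206031080848* sqrt(697)/ 4079985693267393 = 0.00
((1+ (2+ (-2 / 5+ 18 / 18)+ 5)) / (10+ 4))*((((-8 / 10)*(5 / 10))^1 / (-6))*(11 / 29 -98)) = -4.00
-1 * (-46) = 46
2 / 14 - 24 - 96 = -839 / 7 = -119.86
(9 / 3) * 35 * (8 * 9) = 7560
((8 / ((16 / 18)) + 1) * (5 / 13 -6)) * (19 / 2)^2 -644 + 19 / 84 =-6237131 / 1092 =-5711.66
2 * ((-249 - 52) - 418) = -1438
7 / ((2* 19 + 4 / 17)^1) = 119 / 650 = 0.18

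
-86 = -86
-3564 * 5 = -17820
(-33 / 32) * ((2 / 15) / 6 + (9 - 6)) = -3.12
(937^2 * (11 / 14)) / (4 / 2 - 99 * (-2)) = 9657659 / 2800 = 3449.16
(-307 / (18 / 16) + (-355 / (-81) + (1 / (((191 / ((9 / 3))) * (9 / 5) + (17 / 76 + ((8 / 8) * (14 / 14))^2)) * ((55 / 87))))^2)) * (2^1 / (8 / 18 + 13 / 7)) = -7929975248407702 / 33987194445105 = -233.32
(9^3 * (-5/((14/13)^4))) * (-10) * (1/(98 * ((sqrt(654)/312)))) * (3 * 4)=20300444775 * sqrt(654)/12823741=40483.65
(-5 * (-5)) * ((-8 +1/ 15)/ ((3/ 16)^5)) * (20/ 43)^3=-4991221760000/ 57960603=-86114.04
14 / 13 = 1.08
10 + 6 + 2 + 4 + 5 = 27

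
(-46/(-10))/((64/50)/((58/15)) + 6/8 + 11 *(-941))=-0.00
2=2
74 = 74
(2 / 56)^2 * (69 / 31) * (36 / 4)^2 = 5589 / 24304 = 0.23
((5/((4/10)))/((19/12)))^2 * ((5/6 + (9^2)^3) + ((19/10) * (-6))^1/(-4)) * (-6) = -71745032250/361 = -198739701.52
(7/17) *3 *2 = 42/17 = 2.47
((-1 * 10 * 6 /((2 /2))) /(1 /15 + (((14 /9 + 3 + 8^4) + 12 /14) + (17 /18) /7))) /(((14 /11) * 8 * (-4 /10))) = 4125 /1148452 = 0.00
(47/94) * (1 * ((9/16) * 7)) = 63/32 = 1.97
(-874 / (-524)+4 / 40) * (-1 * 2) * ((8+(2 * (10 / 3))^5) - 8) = -494080000 / 10611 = -46563.00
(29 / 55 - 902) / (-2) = 49581 / 110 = 450.74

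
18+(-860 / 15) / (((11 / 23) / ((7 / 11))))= -21158 / 363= -58.29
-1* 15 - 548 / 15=-773 / 15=-51.53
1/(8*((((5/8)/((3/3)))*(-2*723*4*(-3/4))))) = 1/21690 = 0.00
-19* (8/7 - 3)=247/7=35.29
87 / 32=2.72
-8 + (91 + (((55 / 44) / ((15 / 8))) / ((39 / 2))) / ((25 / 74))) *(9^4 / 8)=194236559 / 2600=74706.37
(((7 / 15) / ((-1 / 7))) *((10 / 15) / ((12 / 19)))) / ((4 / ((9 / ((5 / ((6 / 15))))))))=-931 / 1500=-0.62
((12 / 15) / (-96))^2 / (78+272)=1 / 5040000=0.00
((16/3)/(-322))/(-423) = 8/204309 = 0.00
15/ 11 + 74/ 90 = 1082/ 495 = 2.19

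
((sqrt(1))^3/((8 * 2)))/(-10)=-1/160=-0.01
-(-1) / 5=1 / 5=0.20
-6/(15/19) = -38/5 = -7.60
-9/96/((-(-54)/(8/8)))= -0.00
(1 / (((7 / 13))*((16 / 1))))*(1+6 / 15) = 13 / 80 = 0.16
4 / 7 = 0.57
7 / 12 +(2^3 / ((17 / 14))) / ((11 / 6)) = 9373 / 2244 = 4.18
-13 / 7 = -1.86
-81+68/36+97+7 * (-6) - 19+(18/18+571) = 528.89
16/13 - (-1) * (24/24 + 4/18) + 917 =107576/117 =919.45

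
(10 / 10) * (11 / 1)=11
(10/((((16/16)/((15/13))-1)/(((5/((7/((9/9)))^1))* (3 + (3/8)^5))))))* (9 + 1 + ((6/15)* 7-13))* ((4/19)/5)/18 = 164245/2179072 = 0.08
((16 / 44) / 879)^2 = 16 / 93489561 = 0.00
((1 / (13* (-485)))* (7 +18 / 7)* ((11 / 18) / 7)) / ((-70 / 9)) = 737 / 43252300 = 0.00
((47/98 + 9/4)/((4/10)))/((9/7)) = 5.31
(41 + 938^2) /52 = 879885 /52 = 16920.87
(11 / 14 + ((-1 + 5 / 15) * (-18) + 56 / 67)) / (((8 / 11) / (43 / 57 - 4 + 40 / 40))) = -374792 / 8911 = -42.06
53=53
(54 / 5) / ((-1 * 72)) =-3 / 20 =-0.15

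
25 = 25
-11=-11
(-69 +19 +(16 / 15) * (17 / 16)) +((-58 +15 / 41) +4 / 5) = -65006 / 615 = -105.70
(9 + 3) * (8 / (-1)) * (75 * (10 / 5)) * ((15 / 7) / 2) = -108000 / 7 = -15428.57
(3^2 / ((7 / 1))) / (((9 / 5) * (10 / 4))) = 2 / 7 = 0.29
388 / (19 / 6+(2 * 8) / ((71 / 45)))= 165288 / 5669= 29.16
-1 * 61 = -61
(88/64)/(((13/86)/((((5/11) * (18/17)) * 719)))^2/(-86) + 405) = 3662189824025700/1078681366343478239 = 0.00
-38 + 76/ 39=-1406/ 39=-36.05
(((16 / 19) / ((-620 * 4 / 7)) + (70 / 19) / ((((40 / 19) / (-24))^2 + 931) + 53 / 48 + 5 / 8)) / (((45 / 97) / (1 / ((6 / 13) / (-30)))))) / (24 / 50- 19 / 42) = -19826735067230 / 2484639479499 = -7.98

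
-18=-18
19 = 19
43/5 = 8.60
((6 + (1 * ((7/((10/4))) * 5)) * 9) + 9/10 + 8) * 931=1311779/10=131177.90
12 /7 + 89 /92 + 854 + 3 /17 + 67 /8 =18945145 /21896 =865.23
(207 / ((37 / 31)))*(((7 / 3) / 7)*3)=6417 / 37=173.43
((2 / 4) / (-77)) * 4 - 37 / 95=-3039 / 7315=-0.42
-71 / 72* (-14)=497 / 36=13.81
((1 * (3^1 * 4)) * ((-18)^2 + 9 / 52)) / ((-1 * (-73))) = 53.29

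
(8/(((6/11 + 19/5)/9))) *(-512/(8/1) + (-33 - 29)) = -498960/239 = -2087.70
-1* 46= -46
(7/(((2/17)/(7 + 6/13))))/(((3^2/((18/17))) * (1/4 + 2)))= 2716/117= 23.21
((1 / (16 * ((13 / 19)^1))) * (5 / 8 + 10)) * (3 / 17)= 285 / 1664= 0.17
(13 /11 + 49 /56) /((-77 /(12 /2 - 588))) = 15.55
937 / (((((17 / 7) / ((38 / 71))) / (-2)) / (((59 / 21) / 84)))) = -1050377 / 76041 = -13.81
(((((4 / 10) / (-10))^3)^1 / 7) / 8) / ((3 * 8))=-1 / 21000000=-0.00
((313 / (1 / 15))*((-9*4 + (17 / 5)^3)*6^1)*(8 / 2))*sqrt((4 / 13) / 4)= 9307368*sqrt(13) / 325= 103255.98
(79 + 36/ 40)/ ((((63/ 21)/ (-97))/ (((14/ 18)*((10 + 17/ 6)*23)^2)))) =-1701585107761/ 9720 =-175060196.27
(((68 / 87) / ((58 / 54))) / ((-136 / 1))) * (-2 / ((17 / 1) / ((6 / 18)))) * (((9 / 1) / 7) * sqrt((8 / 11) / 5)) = 54 * sqrt(110) / 5504345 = 0.00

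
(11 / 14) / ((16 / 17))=187 / 224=0.83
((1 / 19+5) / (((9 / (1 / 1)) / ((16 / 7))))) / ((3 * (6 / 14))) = 512 / 513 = 1.00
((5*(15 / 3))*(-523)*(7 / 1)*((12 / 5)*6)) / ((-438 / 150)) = 32949000 / 73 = 451356.16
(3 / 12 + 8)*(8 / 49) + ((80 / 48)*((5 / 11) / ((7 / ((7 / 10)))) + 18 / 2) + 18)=111323 / 3234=34.42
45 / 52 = 0.87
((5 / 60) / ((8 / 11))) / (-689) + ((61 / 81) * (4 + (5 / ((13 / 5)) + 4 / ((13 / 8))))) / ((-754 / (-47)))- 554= -372732105329 / 673279776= -553.61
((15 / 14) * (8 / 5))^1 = 12 / 7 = 1.71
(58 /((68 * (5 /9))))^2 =68121 /28900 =2.36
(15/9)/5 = 1/3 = 0.33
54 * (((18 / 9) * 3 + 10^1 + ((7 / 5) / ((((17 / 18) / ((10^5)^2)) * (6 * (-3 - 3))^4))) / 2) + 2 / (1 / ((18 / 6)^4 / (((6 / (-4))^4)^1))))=110564728 / 459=240881.76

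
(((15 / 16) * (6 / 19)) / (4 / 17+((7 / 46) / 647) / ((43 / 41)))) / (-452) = -54390055 / 19557521104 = -0.00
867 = 867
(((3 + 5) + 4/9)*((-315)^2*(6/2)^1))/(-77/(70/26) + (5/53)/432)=-41109768000/467729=-87892.28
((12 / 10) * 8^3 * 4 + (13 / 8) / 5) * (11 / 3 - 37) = -491585 / 6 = -81930.83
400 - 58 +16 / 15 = 5146 / 15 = 343.07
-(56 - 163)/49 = 107/49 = 2.18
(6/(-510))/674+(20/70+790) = 316928273/401030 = 790.29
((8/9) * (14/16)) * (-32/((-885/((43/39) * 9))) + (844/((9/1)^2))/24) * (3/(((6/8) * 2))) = 1.23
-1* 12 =-12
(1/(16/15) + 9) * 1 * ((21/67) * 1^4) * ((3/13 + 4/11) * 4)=7.41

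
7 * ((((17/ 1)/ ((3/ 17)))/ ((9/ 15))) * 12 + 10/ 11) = 13493.03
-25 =-25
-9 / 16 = -0.56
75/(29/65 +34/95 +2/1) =92625/3463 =26.75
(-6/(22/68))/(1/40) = -8160/11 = -741.82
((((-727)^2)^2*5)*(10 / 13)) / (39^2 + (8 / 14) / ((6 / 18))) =97770016344350 / 138567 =705579368.42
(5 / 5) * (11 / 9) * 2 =22 / 9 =2.44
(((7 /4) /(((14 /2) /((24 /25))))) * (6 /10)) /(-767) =-18 /95875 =-0.00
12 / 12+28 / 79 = 107 / 79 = 1.35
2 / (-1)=-2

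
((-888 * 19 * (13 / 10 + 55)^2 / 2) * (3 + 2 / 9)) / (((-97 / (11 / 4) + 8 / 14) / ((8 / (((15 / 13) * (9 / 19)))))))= 122901671950057 / 3381750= 36342624.96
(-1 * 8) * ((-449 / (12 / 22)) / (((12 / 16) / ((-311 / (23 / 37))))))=-909329168 / 207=-4392894.53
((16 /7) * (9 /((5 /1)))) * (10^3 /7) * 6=172800 /49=3526.53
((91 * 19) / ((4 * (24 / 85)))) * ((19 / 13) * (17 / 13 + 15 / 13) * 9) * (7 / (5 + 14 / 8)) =6014260 / 117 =51403.93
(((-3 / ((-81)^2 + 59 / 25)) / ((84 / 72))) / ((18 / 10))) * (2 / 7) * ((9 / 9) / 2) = -125 / 4020058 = -0.00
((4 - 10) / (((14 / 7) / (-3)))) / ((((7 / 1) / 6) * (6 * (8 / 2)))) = 9 / 28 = 0.32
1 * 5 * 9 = 45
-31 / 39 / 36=-31 / 1404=-0.02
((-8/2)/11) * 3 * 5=-60/11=-5.45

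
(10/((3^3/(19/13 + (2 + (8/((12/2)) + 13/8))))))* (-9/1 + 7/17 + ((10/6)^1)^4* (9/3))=34.62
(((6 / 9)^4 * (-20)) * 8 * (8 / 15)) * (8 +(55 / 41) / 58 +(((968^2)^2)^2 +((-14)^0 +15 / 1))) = -417159512838448926527505397760 / 32103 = -12994409022161446797106360.00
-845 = -845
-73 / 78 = -0.94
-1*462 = -462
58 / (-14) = -4.14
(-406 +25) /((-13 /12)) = 4572 /13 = 351.69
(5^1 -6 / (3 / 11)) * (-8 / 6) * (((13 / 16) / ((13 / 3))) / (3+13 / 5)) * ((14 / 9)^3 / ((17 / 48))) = 1960 / 243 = 8.07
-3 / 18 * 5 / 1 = -5 / 6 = -0.83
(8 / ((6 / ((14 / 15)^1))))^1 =56 / 45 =1.24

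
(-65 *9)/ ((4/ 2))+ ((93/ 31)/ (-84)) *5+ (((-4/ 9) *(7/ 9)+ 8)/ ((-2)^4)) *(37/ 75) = -2487224/ 8505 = -292.44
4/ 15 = 0.27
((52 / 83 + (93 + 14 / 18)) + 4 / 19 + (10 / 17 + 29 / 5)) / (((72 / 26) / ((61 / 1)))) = 96627509147 / 43430580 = 2224.87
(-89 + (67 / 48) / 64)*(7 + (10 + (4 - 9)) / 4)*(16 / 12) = -3006751 / 3072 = -978.76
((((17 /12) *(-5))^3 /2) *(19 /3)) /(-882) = 11668375 /9144576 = 1.28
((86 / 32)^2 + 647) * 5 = 837405 / 256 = 3271.11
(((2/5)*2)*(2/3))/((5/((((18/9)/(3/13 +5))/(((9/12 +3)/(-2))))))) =-416/19125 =-0.02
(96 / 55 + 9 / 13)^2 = 3038049 / 511225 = 5.94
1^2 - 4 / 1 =-3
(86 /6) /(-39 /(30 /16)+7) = -215 /207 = -1.04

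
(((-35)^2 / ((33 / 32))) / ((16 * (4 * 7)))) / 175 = 1 / 66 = 0.02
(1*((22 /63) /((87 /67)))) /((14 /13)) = 9581 /38367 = 0.25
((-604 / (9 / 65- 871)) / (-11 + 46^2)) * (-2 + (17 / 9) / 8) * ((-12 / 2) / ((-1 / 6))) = -249301 / 11915563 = -0.02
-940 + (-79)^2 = 5301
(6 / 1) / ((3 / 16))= 32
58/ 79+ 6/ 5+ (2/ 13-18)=-81708/ 5135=-15.91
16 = 16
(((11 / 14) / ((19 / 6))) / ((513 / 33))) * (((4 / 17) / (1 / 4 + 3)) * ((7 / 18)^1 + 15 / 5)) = 59048 / 15078609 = 0.00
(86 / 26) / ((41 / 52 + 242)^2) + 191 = 30443618319 / 159390625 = 191.00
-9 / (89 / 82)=-738 / 89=-8.29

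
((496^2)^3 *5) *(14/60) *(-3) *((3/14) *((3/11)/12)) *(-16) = 44669522870796288/11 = 4060865715526935.27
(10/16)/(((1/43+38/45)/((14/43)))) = 1575/6716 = 0.23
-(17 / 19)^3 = -4913 / 6859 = -0.72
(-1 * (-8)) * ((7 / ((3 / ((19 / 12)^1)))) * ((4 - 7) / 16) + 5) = 827 / 24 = 34.46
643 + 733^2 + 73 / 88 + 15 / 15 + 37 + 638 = 47397577 / 88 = 538608.83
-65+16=-49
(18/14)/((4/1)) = 0.32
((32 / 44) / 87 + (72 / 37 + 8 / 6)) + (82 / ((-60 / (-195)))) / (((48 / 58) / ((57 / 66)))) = 281.40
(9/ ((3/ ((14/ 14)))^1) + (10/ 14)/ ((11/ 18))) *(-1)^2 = 321/ 77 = 4.17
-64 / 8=-8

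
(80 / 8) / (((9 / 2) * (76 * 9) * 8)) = 0.00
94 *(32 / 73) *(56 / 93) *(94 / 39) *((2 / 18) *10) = 158341120 / 2382939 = 66.45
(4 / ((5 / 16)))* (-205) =-2624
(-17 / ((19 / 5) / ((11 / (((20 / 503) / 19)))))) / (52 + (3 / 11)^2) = -11381381 / 25204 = -451.57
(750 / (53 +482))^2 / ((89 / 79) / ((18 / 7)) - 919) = -6399000 / 2990925311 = -0.00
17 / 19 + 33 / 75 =634 / 475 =1.33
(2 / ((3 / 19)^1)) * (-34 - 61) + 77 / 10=-35869 / 30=-1195.63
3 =3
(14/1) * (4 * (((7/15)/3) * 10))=784/9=87.11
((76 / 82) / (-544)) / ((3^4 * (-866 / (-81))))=-19 / 9657632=-0.00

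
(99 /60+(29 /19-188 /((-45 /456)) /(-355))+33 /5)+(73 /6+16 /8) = 2505983 /134900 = 18.58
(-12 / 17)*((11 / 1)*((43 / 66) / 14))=-43 / 119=-0.36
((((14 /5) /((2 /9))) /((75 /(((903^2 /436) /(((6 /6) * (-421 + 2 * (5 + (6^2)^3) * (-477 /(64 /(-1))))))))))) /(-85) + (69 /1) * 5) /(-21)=-2962529884571471 /180327908796875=-16.43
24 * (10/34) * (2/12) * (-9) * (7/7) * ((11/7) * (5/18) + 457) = -576370/119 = -4843.45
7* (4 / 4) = 7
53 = 53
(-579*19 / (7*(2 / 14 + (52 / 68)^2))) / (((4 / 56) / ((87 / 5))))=-1936187001 / 3680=-526137.77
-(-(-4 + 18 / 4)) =1 / 2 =0.50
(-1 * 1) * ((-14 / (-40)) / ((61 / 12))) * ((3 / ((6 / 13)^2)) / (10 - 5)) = -1183 / 6100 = -0.19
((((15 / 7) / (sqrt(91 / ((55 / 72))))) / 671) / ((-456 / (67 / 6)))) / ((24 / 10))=-1675* sqrt(10010) / 56133133056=-0.00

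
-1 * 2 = -2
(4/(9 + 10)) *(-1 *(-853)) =3412/19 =179.58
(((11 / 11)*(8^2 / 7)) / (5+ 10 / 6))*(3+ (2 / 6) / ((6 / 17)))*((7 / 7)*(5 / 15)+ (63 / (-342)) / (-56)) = 21797 / 11970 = 1.82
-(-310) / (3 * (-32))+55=2485 / 48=51.77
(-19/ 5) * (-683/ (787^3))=12977/ 2437217015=0.00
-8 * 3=-24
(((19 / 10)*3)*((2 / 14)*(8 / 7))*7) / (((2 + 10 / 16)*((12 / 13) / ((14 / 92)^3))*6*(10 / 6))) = 1729 / 1825050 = 0.00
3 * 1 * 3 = 9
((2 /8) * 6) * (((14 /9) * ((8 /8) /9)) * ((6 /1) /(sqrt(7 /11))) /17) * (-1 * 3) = -2 * sqrt(77) /51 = -0.34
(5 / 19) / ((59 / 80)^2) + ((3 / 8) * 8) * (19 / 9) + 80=17226001 / 198417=86.82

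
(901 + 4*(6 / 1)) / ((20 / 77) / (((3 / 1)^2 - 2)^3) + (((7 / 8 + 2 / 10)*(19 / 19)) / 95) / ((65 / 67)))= 6034253225000 / 81030091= 74469.29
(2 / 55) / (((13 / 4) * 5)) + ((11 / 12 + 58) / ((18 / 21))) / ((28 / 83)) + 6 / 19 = 3992128301 / 19562400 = 204.07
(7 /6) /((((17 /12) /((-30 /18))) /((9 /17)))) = -210 /289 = -0.73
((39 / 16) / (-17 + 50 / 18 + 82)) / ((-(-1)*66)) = 117 / 214720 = 0.00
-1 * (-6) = 6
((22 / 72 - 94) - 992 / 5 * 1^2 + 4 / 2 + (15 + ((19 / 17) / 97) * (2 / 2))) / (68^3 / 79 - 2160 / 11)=-70953948197 / 975977403840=-0.07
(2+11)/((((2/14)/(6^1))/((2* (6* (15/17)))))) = 5781.18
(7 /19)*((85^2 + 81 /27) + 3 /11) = 556577 /209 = 2663.05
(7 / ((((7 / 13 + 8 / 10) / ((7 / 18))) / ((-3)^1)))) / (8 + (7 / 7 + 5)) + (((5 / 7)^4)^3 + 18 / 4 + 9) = 189036198946939 / 14450303837844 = 13.08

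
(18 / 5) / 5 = 18 / 25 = 0.72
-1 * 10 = -10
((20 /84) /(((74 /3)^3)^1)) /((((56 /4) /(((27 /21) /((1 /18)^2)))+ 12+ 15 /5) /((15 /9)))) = 54675 /31087366996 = 0.00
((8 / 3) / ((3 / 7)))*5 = 280 / 9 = 31.11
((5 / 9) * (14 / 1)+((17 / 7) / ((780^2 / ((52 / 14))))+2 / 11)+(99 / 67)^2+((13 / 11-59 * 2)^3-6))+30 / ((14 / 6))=-10921097755035633397 / 6850773329400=-1594140.87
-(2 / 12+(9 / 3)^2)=-55 / 6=-9.17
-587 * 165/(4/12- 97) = 58113/58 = 1001.95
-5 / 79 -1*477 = -37688 / 79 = -477.06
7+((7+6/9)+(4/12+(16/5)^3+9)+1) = 7221/125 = 57.77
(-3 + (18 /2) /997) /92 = -0.03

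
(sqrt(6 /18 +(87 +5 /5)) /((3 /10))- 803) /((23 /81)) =-65043 /23 +90 * sqrt(795) /23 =-2717.63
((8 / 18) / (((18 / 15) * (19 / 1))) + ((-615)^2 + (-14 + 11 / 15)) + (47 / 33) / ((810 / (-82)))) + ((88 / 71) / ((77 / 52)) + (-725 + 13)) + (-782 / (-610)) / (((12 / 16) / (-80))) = 2905152348823357 / 7698547395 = 377363.70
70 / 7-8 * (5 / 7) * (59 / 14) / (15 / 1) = 1234 / 147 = 8.39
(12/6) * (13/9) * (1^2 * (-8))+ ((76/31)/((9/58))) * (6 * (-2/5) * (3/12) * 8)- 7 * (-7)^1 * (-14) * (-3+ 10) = -6836822/1395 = -4900.95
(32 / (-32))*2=-2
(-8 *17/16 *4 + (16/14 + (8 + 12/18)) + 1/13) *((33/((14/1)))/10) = -5.68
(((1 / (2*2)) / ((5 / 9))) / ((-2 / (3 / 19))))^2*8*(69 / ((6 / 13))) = 217971 / 144400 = 1.51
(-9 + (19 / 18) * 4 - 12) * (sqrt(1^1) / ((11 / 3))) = -151 / 33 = -4.58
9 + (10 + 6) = 25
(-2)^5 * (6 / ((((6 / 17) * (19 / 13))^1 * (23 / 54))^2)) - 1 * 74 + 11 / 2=-1545313217 / 381938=-4045.98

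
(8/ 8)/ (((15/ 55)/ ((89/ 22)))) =89/ 6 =14.83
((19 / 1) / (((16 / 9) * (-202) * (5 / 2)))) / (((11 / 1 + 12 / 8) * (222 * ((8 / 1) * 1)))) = -57 / 59792000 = -0.00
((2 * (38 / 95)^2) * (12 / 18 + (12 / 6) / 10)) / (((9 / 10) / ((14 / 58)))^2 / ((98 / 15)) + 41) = 1997632 / 310650225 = 0.01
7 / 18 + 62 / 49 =1459 / 882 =1.65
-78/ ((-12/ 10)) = 65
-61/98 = -0.62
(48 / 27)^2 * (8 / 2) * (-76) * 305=-23736320 / 81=-293040.99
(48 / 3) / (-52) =-0.31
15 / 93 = 5 / 31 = 0.16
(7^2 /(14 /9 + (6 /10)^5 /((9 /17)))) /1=1378125 /47881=28.78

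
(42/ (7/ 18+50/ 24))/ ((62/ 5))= 3780/ 2759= 1.37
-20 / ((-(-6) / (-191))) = 1910 / 3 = 636.67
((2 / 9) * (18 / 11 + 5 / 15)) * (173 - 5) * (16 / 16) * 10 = 72800 / 99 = 735.35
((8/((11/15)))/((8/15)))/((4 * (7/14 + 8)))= 0.60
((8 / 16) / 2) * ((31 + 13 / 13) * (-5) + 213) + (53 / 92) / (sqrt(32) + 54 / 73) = 282437 * sqrt(2) / 3855076 + 102055051 / 7710152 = 13.34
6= 6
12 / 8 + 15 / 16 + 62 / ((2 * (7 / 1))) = 769 / 112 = 6.87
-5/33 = -0.15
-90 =-90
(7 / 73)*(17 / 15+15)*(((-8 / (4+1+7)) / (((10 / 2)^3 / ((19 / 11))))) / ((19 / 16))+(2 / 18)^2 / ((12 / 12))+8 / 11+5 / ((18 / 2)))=22081444 / 11086875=1.99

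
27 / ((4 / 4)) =27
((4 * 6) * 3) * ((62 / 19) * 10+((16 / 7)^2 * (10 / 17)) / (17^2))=10750001760 / 4574003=2350.24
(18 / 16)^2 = 81 / 64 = 1.27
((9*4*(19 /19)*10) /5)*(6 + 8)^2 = 14112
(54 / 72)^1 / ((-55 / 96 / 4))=-288 / 55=-5.24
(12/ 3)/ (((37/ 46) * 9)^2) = 8464/ 110889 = 0.08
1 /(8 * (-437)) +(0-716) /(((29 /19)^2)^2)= -131.93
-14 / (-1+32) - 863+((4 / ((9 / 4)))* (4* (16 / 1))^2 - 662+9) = 1608526 / 279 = 5765.33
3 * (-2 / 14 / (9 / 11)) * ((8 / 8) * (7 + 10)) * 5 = -935 / 21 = -44.52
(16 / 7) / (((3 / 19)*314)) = 152 / 3297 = 0.05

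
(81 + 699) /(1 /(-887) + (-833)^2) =345930 /307739771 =0.00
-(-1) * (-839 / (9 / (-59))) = 49501 / 9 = 5500.11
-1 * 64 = -64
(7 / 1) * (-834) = -5838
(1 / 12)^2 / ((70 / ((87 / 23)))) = 29 / 77280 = 0.00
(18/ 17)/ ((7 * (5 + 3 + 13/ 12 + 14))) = 216/ 32963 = 0.01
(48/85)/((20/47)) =564/425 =1.33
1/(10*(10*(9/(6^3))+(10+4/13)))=0.01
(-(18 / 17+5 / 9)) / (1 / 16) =-3952 / 153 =-25.83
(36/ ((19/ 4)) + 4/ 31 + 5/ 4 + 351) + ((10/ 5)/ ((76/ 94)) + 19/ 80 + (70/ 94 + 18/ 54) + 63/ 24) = 2434147441/ 6643920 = 366.37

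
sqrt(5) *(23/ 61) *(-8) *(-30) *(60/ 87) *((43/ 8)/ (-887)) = -593400 *sqrt(5)/ 1569103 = -0.85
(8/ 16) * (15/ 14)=15/ 28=0.54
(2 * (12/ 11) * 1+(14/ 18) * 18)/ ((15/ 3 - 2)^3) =178/ 297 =0.60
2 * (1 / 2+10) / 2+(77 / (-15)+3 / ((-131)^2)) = 2763011 / 514830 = 5.37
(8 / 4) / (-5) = -2 / 5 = -0.40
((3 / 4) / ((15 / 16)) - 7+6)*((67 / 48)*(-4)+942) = -187.28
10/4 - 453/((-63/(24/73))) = 4971/1022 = 4.86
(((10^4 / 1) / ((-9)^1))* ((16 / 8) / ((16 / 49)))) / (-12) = 30625 / 54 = 567.13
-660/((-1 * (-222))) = -110/37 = -2.97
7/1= 7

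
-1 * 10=-10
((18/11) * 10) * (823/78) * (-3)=-74070/143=-517.97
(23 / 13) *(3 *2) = 138 / 13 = 10.62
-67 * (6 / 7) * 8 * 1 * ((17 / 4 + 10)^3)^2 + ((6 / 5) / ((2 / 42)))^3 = -861694652457333 / 224000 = -3846851127.04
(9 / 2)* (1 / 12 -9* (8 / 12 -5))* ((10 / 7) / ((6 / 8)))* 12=4020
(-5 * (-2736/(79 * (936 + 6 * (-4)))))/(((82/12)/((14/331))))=1260/1072109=0.00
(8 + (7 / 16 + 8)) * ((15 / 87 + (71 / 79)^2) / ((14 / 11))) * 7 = 256600421 / 2895824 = 88.61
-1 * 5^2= -25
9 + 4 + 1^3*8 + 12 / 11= 243 / 11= 22.09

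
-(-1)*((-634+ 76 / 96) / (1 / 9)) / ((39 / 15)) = -17535 / 8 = -2191.88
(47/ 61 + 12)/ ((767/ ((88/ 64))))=8569/ 374296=0.02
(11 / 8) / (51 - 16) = 0.04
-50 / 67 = -0.75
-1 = -1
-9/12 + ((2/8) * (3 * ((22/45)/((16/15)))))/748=-1631/2176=-0.75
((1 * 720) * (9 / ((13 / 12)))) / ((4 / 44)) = 65796.92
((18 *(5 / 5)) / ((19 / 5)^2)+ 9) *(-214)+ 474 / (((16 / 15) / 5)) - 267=-237.88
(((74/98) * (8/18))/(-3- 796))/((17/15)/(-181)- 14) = 133940/4466385231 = 0.00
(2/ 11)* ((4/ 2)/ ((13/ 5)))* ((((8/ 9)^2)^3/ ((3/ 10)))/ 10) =5242880/ 227988189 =0.02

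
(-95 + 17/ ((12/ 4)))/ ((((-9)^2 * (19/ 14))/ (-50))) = 187600/ 4617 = 40.63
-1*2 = -2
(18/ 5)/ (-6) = -3/ 5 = -0.60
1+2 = 3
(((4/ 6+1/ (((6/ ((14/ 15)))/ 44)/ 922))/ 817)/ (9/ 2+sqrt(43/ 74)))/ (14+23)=568012/ 11891435 - 568012 * sqrt(3182)/ 3959847855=0.04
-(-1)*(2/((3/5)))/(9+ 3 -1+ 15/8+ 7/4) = 80/351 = 0.23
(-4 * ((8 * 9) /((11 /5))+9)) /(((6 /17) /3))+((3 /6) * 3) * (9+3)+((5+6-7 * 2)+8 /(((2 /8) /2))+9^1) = -14638 /11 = -1330.73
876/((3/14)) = 4088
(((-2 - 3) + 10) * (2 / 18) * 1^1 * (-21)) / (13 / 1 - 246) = 35 / 699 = 0.05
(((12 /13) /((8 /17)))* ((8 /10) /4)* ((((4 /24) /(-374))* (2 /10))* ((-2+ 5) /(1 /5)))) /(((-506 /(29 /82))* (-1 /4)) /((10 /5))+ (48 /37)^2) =-119103 /40996009340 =-0.00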